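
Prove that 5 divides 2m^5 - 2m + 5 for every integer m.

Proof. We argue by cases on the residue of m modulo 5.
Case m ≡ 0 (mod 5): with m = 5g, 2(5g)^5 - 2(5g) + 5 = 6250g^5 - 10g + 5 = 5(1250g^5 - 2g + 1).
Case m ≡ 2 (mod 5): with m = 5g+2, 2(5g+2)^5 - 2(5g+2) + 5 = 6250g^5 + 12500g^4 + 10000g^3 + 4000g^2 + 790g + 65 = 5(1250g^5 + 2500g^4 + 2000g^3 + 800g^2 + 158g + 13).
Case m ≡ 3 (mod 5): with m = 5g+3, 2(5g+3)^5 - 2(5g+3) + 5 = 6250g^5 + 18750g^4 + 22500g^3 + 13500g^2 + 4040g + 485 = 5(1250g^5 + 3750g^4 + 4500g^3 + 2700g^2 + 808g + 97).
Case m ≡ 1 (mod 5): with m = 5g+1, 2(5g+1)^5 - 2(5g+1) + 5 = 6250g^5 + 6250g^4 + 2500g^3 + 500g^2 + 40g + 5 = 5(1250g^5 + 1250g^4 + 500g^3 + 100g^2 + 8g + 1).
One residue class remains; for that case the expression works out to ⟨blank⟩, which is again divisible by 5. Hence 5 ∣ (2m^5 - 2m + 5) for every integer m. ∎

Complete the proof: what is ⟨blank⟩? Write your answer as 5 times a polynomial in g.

5(1250g^5 + 5000g^4 + 8000g^3 + 6400g^2 + 2558g + 409)

Only m ≡ 4 (mod 5) is unaccounted for. Put m = 5g+4:
2(5g+4)^5 - 2(5g+4) + 5 expands to 6250g^5 + 25000g^4 + 40000g^3 + 32000g^2 + 12790g + 2045,
and factoring out 5 leaves 5(1250g^5 + 5000g^4 + 8000g^3 + 6400g^2 + 2558g + 409).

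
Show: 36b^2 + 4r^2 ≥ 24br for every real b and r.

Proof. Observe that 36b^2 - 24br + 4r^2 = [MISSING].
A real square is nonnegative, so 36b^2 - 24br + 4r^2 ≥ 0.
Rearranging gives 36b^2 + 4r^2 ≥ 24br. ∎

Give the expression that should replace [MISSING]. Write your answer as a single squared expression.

(6b - 2r)^2

36b^2 - 24br + 4r^2 is a perfect-square trinomial: the outer terms are (6b)^2 and (2r)^2, and the cross term is -2·6b·2r.
So 36b^2 - 24br + 4r^2 = (6b - 2r)^2 ≥ 0.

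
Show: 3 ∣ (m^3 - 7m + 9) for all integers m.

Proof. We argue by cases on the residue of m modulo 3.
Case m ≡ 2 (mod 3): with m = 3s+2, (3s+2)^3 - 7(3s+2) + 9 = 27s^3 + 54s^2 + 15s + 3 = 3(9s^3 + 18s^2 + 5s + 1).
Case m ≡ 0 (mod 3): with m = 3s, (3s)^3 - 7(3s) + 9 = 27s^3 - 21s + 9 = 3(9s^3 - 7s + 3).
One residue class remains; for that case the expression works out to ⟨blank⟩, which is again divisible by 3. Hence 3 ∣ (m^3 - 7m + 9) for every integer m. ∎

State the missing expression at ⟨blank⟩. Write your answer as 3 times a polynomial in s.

3(9s^3 + 9s^2 - 4s + 1)

The residues treated are {2, 0}, so the missing case is m ≡ 1 (mod 3); write m = 3s+1.
Then (3s+1)^3 - 7(3s+1) + 9 = 27s^3 + 27s^2 - 12s + 3 = 3(9s^3 + 9s^2 - 4s + 1).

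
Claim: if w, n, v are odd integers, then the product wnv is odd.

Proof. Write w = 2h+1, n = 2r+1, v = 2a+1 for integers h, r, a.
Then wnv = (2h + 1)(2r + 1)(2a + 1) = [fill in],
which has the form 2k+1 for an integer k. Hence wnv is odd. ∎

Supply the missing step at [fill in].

2(4ahr + 2ah + 2ar + a + 2hr + h + r) + 1

(2h + 1)(2r + 1)(2a + 1) = 8ahr + 4ah + 4ar + 2a + 4hr + 2h + 2r + 1
= 2(4ahr + 2ah + 2ar + a + 2hr + h + r) + 1.
Since 4ahr + 2ah + 2ar + a + 2hr + h + r is an integer, the product is of the form 2k+1 for an integer k.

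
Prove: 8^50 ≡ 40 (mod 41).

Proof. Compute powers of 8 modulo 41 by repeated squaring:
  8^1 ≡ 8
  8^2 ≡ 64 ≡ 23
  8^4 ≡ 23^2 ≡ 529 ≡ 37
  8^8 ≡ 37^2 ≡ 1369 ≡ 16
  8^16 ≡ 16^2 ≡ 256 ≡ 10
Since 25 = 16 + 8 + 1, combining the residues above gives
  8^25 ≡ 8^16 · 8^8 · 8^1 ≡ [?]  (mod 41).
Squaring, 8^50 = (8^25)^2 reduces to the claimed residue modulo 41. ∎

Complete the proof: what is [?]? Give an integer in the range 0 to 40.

8^16 · 8^8 · 8^1 ≡ 10 · 16 · 8 = 1280.
1280 mod 41 = 9, so 8^25 ≡ 9 (mod 41).

9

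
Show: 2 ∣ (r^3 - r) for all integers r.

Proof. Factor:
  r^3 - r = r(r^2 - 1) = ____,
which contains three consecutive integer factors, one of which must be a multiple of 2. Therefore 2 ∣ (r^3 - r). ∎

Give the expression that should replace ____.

r(r^2 - 1) = r(r - 1)(r + 1) = (r - 1)r(r + 1).
These three factors are consecutive integers, so their product is divisible by 2.

(r - 1)r(r + 1)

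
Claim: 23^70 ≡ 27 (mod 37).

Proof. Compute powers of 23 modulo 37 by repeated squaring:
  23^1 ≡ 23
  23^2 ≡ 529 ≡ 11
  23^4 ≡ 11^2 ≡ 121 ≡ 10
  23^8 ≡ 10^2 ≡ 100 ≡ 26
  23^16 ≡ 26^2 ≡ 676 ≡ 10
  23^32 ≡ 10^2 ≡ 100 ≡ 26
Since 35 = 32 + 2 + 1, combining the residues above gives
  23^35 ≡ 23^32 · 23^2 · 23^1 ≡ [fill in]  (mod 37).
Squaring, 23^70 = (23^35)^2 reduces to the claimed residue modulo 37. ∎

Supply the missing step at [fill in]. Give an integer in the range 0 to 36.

23^32 · 23^2 · 23^1 ≡ 26 · 11 · 23 = 6578.
6578 mod 37 = 29, so 23^35 ≡ 29 (mod 37).

29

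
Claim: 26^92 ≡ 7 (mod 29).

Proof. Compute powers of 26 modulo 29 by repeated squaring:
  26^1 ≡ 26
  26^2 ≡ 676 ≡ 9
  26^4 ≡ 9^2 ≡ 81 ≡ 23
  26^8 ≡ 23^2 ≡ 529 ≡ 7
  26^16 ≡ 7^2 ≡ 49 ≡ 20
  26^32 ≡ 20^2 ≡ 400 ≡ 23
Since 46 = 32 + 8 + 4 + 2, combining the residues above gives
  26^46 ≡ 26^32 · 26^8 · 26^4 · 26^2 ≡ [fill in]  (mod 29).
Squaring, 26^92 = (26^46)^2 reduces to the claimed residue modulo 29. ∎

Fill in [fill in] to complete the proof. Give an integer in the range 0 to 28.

6

26^32 · 26^8 · 26^4 · 26^2 ≡ 23 · 7 · 23 · 9 = 33327.
33327 mod 29 = 6, so 26^46 ≡ 6 (mod 29).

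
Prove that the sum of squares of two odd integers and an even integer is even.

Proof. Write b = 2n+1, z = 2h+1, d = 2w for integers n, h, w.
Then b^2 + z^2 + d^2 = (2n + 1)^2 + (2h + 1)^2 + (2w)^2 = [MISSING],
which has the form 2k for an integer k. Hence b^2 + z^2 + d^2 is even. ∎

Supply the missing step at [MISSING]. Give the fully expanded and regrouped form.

(2n + 1)^2 + (2h + 1)^2 + (2w)^2 = 4h^2 + 4h + 4n^2 + 4n + 4w^2 + 2
= 2(2h^2 + 2h + 2n^2 + 2n + 2w^2 + 1).
Since 2h^2 + 2h + 2n^2 + 2n + 2w^2 + 1 is an integer, the sum of squares is of the form 2k for an integer k.

2(2h^2 + 2h + 2n^2 + 2n + 2w^2 + 1)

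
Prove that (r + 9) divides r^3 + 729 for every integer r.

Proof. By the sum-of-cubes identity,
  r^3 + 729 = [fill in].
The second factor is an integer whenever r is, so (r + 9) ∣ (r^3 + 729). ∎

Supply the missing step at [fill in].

a^3 + b^3 = (a + b)(a^2 - ab + b^2). With a = r, b = 9:
r^3 + 729 = (r + 9)(r^2 - 9r + 81).

(r + 9)(r^2 - 9r + 81)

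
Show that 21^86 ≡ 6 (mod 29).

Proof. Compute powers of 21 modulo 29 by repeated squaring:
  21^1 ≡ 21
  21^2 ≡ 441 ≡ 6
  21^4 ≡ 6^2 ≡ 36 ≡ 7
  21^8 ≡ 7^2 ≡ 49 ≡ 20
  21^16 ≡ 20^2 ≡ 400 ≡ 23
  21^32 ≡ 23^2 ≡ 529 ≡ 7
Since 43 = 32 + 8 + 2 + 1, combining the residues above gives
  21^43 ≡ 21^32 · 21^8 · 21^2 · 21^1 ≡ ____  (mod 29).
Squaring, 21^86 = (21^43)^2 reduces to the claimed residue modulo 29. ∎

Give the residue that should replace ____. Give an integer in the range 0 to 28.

21^32 · 21^8 · 21^2 · 21^1 ≡ 7 · 20 · 6 · 21 = 17640.
17640 mod 29 = 8, so 21^43 ≡ 8 (mod 29).

8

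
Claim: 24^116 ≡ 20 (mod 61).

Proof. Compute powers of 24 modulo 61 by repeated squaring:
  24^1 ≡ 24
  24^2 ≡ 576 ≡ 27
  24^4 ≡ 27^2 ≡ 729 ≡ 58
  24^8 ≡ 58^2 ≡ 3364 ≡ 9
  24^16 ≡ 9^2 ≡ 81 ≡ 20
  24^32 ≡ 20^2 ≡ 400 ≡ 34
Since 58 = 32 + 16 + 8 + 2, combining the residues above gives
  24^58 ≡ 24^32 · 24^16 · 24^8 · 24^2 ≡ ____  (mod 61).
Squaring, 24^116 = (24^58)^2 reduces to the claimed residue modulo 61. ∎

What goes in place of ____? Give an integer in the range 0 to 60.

Multiply the listed residues: 34 · 20 · 9 · 27 = 680 → 6120 → 165240.
Reducing modulo 61: 165240 = 2708·61 + 52, so 24^58 ≡ 52.

52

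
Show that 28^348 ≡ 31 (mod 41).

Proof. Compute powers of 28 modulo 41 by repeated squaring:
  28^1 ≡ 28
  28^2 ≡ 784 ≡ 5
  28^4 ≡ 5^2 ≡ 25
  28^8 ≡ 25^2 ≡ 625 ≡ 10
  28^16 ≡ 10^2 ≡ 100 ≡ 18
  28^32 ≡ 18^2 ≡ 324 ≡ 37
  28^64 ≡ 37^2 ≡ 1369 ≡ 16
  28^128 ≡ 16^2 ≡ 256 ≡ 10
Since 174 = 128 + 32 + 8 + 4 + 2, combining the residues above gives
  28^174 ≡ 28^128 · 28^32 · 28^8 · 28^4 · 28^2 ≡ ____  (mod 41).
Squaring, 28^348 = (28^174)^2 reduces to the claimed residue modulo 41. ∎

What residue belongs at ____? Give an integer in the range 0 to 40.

Multiply the listed residues: 10 · 37 · 10 · 25 · 5 = 370 → 3700 → 92500 → 462500.
Reducing modulo 41: 462500 = 11280·41 + 20, so 28^174 ≡ 20.

20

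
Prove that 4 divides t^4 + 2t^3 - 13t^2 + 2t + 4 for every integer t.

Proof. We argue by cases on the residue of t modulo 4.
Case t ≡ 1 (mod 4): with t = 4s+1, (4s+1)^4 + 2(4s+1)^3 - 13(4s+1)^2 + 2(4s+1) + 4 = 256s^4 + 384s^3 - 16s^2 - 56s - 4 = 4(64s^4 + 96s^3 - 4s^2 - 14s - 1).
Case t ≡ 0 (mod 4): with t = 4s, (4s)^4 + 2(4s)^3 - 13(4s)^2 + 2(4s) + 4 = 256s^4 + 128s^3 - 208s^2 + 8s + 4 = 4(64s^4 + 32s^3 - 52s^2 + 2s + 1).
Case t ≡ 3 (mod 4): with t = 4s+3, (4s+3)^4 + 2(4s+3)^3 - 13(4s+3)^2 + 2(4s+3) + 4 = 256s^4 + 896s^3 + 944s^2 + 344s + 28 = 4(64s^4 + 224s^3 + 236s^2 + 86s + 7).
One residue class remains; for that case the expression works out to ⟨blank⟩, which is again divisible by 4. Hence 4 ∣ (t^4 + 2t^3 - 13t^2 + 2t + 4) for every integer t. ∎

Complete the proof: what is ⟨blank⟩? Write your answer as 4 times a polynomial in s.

The residues treated are {1, 0, 3}, so the missing case is t ≡ 2 (mod 4); write t = 4s+2.
Then (4s+2)^4 + 2(4s+2)^3 - 13(4s+2)^2 + 2(4s+2) + 4 = 256s^4 + 640s^3 + 368s^2 + 24s - 12 = 4(64s^4 + 160s^3 + 92s^2 + 6s - 3).

4(64s^4 + 160s^3 + 92s^2 + 6s - 3)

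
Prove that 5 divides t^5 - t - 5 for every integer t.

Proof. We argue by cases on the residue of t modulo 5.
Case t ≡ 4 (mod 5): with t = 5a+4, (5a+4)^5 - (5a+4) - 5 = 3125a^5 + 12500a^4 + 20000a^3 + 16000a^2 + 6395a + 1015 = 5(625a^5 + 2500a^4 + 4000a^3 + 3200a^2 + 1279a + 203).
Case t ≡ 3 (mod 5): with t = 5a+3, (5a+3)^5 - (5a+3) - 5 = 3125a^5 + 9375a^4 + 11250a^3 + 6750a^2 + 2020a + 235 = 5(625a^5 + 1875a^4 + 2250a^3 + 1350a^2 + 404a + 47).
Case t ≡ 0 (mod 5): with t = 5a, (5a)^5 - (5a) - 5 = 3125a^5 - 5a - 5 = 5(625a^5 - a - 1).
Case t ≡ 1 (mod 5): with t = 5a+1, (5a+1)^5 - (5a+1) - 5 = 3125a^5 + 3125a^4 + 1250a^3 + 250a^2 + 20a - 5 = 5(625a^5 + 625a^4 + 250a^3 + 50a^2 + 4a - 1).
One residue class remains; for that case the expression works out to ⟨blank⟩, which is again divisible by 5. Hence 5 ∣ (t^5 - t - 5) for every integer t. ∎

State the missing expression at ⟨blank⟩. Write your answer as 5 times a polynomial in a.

Only t ≡ 2 (mod 5) is unaccounted for. Put t = 5a+2:
(5a+2)^5 - (5a+2) - 5 expands to 3125a^5 + 6250a^4 + 5000a^3 + 2000a^2 + 395a + 25,
and factoring out 5 leaves 5(625a^5 + 1250a^4 + 1000a^3 + 400a^2 + 79a + 5).

5(625a^5 + 1250a^4 + 1000a^3 + 400a^2 + 79a + 5)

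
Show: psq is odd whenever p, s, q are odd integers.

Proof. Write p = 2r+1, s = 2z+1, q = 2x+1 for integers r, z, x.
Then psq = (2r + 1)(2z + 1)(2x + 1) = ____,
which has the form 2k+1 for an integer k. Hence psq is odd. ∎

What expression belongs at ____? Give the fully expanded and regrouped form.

Expanding: (2r + 1)(2z + 1)(2x + 1) = 8rxz + 4rx + 4rz + 2r + 4xz + 2x + 2z + 1.
Every term except the constant is even, so this is 2(4rxz + 2rx + 2rz + r + 2xz + x + z) + 1,
and 4rxz + 2rx + 2rz + r + 2xz + x + z ∈ ℤ gives the required form.

2(4rxz + 2rx + 2rz + r + 2xz + x + z) + 1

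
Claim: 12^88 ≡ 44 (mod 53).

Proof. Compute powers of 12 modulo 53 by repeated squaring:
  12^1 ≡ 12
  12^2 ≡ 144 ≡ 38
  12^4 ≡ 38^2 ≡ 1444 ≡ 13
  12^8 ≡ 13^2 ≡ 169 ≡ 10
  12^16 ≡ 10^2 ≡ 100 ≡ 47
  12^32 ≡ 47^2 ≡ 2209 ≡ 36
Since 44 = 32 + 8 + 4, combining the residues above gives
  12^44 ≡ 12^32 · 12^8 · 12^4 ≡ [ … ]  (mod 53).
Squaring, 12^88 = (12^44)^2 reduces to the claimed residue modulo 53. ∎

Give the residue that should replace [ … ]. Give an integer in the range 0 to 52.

12^32 · 12^8 · 12^4 ≡ 36 · 10 · 13 = 4680.
4680 mod 53 = 16, so 12^44 ≡ 16 (mod 53).

16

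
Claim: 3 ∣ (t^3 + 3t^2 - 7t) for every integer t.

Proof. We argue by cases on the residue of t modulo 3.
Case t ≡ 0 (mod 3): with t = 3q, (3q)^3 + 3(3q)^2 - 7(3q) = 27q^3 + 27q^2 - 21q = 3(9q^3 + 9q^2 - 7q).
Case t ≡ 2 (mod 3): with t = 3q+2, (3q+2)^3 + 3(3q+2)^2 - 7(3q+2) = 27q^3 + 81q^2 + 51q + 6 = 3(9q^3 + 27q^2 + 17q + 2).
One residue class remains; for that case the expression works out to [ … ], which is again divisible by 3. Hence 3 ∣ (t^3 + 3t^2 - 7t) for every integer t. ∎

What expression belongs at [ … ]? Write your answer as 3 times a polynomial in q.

3(9q^3 + 18q^2 + 2q - 1)

Only t ≡ 1 (mod 3) is unaccounted for. Put t = 3q+1:
(3q+1)^3 + 3(3q+1)^2 - 7(3q+1) expands to 27q^3 + 54q^2 + 6q - 3,
and factoring out 3 leaves 3(9q^3 + 18q^2 + 2q - 1).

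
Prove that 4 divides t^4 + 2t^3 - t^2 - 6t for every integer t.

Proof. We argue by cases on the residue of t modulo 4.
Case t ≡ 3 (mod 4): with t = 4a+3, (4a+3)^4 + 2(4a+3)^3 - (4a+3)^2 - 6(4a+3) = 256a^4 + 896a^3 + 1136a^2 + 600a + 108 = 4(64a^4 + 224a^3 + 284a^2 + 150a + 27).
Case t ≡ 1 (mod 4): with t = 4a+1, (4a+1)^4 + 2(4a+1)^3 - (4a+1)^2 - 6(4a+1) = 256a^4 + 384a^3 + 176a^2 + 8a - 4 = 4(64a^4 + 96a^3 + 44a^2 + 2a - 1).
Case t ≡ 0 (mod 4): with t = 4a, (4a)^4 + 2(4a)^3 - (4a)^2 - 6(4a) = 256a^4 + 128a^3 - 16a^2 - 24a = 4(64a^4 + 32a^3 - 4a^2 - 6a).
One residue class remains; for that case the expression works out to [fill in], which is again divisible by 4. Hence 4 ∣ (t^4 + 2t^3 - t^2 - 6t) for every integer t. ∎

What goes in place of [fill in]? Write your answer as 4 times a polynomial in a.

The residues treated are {3, 1, 0}, so the missing case is t ≡ 2 (mod 4); write t = 4a+2.
Then (4a+2)^4 + 2(4a+2)^3 - (4a+2)^2 - 6(4a+2) = 256a^4 + 640a^3 + 560a^2 + 184a + 16 = 4(64a^4 + 160a^3 + 140a^2 + 46a + 4).

4(64a^4 + 160a^3 + 140a^2 + 46a + 4)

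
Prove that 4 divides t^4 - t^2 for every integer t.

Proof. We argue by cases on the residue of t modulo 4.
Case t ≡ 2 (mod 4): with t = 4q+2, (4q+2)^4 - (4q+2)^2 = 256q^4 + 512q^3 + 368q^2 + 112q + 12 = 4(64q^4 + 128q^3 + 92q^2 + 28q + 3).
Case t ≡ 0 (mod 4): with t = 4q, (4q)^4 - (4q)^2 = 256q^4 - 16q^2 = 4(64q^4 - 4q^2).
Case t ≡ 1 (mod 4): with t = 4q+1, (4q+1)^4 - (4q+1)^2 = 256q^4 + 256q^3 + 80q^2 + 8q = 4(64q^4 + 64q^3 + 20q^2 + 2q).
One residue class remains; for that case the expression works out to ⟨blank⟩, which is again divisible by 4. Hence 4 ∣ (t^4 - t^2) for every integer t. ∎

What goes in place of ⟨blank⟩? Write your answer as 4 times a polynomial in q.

Only t ≡ 3 (mod 4) is unaccounted for. Put t = 4q+3:
(4q+3)^4 - (4q+3)^2 expands to 256q^4 + 768q^3 + 848q^2 + 408q + 72,
and factoring out 4 leaves 4(64q^4 + 192q^3 + 212q^2 + 102q + 18).

4(64q^4 + 192q^3 + 212q^2 + 102q + 18)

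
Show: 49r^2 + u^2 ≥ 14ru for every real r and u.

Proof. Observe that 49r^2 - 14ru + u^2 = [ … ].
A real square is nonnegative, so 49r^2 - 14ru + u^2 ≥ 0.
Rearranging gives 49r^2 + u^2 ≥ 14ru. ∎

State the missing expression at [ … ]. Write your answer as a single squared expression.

49r^2 - 14ru + u^2 is a perfect-square trinomial: the outer terms are (7r)^2 and (u)^2, and the cross term is -2·7r·u.
So 49r^2 - 14ru + u^2 = (7r - u)^2 ≥ 0.

(7r - u)^2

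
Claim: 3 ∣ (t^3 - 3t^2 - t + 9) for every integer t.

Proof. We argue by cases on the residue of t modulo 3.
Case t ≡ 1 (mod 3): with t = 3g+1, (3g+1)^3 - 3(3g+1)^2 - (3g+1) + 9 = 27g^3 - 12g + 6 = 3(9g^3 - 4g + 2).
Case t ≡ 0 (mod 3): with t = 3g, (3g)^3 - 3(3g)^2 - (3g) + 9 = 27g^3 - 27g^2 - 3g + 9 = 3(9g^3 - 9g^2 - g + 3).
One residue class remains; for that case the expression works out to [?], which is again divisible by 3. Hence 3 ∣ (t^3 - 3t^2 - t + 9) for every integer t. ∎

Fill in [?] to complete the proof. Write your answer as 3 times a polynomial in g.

Only t ≡ 2 (mod 3) is unaccounted for. Put t = 3g+2:
(3g+2)^3 - 3(3g+2)^2 - (3g+2) + 9 expands to 27g^3 + 27g^2 - 3g + 3,
and factoring out 3 leaves 3(9g^3 + 9g^2 - g + 1).

3(9g^3 + 9g^2 - g + 1)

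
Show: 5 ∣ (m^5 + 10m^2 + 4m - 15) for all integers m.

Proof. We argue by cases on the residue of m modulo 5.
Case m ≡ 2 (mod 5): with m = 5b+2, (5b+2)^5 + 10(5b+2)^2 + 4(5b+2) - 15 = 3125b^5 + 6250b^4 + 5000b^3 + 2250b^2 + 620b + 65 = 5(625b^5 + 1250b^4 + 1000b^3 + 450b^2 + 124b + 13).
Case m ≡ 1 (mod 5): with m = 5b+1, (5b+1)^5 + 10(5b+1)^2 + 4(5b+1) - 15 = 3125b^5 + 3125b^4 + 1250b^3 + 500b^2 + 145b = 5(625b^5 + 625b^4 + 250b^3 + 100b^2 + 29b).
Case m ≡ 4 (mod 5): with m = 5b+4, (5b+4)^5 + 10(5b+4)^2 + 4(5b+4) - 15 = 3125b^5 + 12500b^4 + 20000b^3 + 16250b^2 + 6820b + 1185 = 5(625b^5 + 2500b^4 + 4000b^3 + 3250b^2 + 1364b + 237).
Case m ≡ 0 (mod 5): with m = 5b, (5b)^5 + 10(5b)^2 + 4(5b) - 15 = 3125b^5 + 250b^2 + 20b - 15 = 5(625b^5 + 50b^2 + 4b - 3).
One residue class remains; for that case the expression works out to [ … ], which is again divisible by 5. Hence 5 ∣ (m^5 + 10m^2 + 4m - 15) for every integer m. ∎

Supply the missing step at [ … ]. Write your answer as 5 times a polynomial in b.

The residues treated are {2, 1, 4, 0}, so the missing case is m ≡ 3 (mod 5); write m = 5b+3.
Then (5b+3)^5 + 10(5b+3)^2 + 4(5b+3) - 15 = 3125b^5 + 9375b^4 + 11250b^3 + 7000b^2 + 2345b + 330 = 5(625b^5 + 1875b^4 + 2250b^3 + 1400b^2 + 469b + 66).

5(625b^5 + 1875b^4 + 2250b^3 + 1400b^2 + 469b + 66)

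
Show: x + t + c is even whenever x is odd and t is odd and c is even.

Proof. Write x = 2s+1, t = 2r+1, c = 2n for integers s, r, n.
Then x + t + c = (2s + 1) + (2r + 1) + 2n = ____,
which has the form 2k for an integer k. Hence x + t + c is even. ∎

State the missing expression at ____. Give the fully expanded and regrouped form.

(2s + 1) + (2r + 1) + 2n = 2n + 2r + 2s + 2
= 2(n + r + s + 1).
Since n + r + s + 1 is an integer, the sum is of the form 2k for an integer k.

2(n + r + s + 1)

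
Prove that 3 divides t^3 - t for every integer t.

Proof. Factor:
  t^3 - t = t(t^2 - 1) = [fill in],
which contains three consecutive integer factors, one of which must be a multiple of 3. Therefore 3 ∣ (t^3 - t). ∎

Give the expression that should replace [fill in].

(t - 1)t(t + 1)

t(t^2 - 1) = t(t - 1)(t + 1) = (t - 1)t(t + 1).
These three factors are consecutive integers, so their product is divisible by 3.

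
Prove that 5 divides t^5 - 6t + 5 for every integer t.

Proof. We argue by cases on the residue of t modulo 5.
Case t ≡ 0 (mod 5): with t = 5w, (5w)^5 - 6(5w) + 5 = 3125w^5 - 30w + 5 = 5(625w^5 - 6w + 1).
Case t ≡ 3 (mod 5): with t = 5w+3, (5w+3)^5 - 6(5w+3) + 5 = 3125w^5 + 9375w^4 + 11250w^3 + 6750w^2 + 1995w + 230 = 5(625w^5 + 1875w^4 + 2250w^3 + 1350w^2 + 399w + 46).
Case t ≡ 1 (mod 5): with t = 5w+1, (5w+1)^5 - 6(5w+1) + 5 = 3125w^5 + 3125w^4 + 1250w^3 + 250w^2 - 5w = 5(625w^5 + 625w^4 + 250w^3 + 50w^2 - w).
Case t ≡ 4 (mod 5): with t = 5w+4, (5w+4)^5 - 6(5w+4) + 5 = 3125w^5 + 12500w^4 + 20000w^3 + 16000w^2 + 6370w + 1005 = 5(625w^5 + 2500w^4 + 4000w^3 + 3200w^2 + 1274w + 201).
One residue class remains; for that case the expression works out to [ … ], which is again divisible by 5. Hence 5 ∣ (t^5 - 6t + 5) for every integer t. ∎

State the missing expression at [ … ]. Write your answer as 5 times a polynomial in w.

Only t ≡ 2 (mod 5) is unaccounted for. Put t = 5w+2:
(5w+2)^5 - 6(5w+2) + 5 expands to 3125w^5 + 6250w^4 + 5000w^3 + 2000w^2 + 370w + 25,
and factoring out 5 leaves 5(625w^5 + 1250w^4 + 1000w^3 + 400w^2 + 74w + 5).

5(625w^5 + 1250w^4 + 1000w^3 + 400w^2 + 74w + 5)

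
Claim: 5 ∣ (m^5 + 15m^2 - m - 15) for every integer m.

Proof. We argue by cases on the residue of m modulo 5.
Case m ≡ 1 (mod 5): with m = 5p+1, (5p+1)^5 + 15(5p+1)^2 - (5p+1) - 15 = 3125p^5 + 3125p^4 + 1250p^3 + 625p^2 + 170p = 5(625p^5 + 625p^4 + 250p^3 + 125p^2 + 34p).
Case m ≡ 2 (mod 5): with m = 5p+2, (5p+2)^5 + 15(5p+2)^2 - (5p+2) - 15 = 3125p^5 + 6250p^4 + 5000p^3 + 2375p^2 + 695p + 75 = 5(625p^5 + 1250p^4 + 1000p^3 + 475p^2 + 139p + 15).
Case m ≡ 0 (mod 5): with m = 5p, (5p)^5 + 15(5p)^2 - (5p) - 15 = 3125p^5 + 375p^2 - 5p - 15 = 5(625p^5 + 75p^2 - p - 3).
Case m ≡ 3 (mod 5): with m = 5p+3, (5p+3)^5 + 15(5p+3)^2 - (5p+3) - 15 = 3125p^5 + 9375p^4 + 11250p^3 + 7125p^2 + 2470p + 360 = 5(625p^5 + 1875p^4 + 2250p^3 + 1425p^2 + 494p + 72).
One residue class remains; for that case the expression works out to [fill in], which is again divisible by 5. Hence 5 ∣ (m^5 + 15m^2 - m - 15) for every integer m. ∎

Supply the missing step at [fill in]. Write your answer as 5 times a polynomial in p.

The residues treated are {1, 2, 0, 3}, so the missing case is m ≡ 4 (mod 5); write m = 5p+4.
Then (5p+4)^5 + 15(5p+4)^2 - (5p+4) - 15 = 3125p^5 + 12500p^4 + 20000p^3 + 16375p^2 + 6995p + 1245 = 5(625p^5 + 2500p^4 + 4000p^3 + 3275p^2 + 1399p + 249).

5(625p^5 + 2500p^4 + 4000p^3 + 3275p^2 + 1399p + 249)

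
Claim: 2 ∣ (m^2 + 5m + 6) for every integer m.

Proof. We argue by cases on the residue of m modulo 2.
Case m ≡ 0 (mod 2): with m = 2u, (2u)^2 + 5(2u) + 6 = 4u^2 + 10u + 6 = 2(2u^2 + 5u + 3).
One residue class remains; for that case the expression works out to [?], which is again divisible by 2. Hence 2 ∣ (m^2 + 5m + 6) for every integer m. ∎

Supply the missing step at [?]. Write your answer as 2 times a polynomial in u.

Only m ≡ 1 (mod 2) is unaccounted for. Put m = 2u+1:
(2u+1)^2 + 5(2u+1) + 6 expands to 4u^2 + 14u + 12,
and factoring out 2 leaves 2(2u^2 + 7u + 6).

2(2u^2 + 7u + 6)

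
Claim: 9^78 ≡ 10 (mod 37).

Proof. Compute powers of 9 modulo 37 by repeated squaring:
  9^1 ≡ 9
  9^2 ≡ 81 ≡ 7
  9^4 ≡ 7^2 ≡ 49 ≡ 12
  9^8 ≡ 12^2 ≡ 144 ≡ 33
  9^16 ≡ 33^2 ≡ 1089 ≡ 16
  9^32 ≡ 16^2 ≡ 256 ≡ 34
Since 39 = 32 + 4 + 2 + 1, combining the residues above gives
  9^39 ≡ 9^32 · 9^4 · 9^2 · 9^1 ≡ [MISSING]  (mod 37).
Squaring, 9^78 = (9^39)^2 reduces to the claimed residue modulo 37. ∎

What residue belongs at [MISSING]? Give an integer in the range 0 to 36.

26

Multiply the listed residues: 34 · 12 · 7 · 9 = 408 → 2856 → 25704.
Reducing modulo 37: 25704 = 694·37 + 26, so 9^39 ≡ 26.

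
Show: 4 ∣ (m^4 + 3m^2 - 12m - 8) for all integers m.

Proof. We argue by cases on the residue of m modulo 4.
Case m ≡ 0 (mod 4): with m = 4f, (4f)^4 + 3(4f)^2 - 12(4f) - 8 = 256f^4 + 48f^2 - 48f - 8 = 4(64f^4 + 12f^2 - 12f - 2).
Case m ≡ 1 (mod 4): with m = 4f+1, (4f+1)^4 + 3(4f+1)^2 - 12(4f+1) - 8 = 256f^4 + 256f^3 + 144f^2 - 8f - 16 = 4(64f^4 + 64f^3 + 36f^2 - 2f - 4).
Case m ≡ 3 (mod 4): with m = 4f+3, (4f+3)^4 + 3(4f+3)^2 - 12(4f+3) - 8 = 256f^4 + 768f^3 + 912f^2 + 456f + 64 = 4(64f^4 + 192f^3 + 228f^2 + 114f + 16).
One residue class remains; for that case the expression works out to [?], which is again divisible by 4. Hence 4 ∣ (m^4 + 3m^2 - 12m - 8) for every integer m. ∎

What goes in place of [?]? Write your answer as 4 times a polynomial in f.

The residues treated are {0, 1, 3}, so the missing case is m ≡ 2 (mod 4); write m = 4f+2.
Then (4f+2)^4 + 3(4f+2)^2 - 12(4f+2) - 8 = 256f^4 + 512f^3 + 432f^2 + 128f - 4 = 4(64f^4 + 128f^3 + 108f^2 + 32f - 1).

4(64f^4 + 128f^3 + 108f^2 + 32f - 1)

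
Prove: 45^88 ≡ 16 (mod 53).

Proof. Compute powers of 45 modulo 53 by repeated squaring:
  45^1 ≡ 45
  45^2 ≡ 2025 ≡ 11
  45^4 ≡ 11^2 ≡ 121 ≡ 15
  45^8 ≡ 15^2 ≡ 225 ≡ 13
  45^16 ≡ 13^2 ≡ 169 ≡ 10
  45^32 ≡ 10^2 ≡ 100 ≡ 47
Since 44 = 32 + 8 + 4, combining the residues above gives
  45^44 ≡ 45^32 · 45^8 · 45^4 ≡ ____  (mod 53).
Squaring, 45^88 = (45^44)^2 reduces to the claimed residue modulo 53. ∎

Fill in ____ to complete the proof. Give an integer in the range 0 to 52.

49

45^32 · 45^8 · 45^4 ≡ 47 · 13 · 15 = 9165.
9165 mod 53 = 49, so 45^44 ≡ 49 (mod 53).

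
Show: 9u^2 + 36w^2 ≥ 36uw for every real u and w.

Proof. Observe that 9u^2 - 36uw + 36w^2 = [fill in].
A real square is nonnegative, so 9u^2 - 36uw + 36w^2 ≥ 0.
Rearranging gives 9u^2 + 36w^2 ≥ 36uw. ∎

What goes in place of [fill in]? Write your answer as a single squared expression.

9u^2 - 36uw + 36w^2 is a perfect-square trinomial: the outer terms are (3u)^2 and (6w)^2, and the cross term is -2·3u·6w.
So 9u^2 - 36uw + 36w^2 = (3u - 6w)^2 ≥ 0.

(3u - 6w)^2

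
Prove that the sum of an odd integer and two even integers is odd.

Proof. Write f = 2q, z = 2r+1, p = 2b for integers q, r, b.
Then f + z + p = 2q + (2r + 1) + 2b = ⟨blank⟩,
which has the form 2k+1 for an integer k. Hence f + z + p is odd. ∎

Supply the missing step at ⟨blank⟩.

2(b + q + r) + 1

2q + (2r + 1) + 2b = 2b + 2q + 2r + 1
= 2(b + q + r) + 1.
Since b + q + r is an integer, the sum is of the form 2k+1 for an integer k.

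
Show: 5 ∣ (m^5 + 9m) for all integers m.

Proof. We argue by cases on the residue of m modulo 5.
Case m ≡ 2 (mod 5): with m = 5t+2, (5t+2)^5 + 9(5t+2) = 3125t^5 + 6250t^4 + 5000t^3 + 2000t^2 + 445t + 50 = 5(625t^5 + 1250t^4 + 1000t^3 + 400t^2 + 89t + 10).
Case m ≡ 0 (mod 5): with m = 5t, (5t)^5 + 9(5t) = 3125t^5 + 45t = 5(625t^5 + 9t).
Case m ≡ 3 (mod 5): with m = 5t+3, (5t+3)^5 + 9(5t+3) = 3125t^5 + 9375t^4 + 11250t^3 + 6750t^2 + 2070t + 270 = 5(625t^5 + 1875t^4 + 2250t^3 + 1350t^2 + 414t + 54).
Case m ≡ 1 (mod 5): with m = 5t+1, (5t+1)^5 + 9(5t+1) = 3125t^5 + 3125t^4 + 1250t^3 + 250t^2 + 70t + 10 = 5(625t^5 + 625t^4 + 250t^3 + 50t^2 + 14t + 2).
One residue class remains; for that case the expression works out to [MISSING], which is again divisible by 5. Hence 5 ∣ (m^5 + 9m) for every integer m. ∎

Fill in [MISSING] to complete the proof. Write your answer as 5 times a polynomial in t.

The residues treated are {2, 0, 3, 1}, so the missing case is m ≡ 4 (mod 5); write m = 5t+4.
Then (5t+4)^5 + 9(5t+4) = 3125t^5 + 12500t^4 + 20000t^3 + 16000t^2 + 6445t + 1060 = 5(625t^5 + 2500t^4 + 4000t^3 + 3200t^2 + 1289t + 212).

5(625t^5 + 2500t^4 + 4000t^3 + 3200t^2 + 1289t + 212)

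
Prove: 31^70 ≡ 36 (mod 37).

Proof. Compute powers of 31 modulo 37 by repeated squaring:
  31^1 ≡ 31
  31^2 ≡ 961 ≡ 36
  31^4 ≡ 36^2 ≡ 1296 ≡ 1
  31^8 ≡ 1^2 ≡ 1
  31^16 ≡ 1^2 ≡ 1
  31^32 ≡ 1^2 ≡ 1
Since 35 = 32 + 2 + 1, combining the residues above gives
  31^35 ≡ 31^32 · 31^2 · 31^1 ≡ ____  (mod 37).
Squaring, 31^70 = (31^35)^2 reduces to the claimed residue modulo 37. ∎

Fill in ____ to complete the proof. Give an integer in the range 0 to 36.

6

Multiply the listed residues: 1 · 36 · 31 = 36 → 1116.
Reducing modulo 37: 1116 = 30·37 + 6, so 31^35 ≡ 6.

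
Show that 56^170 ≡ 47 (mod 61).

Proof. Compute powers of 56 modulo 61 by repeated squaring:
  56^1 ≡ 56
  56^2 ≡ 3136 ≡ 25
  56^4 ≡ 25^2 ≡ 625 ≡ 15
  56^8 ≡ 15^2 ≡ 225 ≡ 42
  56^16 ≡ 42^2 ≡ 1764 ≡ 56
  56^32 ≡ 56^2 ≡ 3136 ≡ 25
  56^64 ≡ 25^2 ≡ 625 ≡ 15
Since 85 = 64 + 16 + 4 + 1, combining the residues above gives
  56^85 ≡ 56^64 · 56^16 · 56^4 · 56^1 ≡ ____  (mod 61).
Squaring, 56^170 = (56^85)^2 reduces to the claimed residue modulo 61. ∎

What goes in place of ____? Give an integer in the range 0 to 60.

13

Multiply the listed residues: 15 · 56 · 15 · 56 = 840 → 12600 → 705600.
Reducing modulo 61: 705600 = 11567·61 + 13, so 56^85 ≡ 13.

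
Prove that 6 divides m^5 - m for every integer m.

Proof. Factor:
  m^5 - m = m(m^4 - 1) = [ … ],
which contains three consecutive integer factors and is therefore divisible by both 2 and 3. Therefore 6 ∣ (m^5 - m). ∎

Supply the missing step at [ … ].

m^4 - 1 = (m^2 - 1)(m^2 + 1), and m^2 - 1 = (m-1)(m+1).
So m(m^4 - 1) = (m - 1)m(m + 1)(m^2 + 1).

(m - 1)m(m + 1)(m^2 + 1)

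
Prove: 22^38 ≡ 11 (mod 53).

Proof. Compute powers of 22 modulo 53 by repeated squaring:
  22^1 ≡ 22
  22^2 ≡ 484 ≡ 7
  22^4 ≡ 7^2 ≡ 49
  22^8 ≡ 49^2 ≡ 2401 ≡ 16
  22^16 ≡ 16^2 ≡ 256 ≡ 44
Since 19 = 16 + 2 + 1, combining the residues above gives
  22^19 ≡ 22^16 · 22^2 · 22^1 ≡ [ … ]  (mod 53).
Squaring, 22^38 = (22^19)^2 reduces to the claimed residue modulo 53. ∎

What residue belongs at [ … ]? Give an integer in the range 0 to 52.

22^16 · 22^2 · 22^1 ≡ 44 · 7 · 22 = 6776.
6776 mod 53 = 45, so 22^19 ≡ 45 (mod 53).

45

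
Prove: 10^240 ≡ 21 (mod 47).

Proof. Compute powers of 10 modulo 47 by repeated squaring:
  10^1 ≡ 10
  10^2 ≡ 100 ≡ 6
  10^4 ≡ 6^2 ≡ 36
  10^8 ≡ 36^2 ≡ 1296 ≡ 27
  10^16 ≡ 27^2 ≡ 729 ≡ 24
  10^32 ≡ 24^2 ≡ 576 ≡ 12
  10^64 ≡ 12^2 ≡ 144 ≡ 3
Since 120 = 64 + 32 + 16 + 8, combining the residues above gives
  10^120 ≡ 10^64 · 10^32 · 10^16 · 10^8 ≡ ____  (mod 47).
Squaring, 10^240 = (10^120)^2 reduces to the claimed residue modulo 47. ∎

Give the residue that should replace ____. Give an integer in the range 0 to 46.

16

10^64 · 10^32 · 10^16 · 10^8 ≡ 3 · 12 · 24 · 27 = 23328.
23328 mod 47 = 16, so 10^120 ≡ 16 (mod 47).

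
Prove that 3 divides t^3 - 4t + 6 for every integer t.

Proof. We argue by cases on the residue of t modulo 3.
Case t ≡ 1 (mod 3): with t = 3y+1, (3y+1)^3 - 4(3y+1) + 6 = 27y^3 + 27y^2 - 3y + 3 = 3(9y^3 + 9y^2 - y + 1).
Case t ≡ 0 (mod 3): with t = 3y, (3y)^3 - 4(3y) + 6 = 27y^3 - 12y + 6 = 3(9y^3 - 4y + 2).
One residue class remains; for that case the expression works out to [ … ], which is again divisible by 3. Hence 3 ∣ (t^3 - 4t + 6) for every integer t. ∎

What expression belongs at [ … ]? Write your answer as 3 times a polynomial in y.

Only t ≡ 2 (mod 3) is unaccounted for. Put t = 3y+2:
(3y+2)^3 - 4(3y+2) + 6 expands to 27y^3 + 54y^2 + 24y + 6,
and factoring out 3 leaves 3(9y^3 + 18y^2 + 8y + 2).

3(9y^3 + 18y^2 + 8y + 2)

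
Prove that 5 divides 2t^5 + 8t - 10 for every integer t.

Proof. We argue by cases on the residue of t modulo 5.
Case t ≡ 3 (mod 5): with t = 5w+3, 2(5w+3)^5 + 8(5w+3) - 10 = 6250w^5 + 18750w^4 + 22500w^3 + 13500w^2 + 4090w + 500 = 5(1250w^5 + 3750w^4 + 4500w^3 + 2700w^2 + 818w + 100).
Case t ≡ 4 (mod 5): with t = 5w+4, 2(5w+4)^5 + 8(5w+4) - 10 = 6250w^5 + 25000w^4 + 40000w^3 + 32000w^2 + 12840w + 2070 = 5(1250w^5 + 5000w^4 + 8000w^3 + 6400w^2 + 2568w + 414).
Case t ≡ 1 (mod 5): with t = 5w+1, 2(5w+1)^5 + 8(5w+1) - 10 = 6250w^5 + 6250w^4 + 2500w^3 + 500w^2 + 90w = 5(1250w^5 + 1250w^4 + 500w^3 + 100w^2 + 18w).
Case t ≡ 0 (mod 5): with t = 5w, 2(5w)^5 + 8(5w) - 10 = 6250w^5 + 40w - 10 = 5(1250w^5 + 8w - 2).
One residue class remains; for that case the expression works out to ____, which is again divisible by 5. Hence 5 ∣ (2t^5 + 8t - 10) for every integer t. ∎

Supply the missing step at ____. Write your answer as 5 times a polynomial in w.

The residues treated are {3, 4, 1, 0}, so the missing case is t ≡ 2 (mod 5); write t = 5w+2.
Then 2(5w+2)^5 + 8(5w+2) - 10 = 6250w^5 + 12500w^4 + 10000w^3 + 4000w^2 + 840w + 70 = 5(1250w^5 + 2500w^4 + 2000w^3 + 800w^2 + 168w + 14).

5(1250w^5 + 2500w^4 + 2000w^3 + 800w^2 + 168w + 14)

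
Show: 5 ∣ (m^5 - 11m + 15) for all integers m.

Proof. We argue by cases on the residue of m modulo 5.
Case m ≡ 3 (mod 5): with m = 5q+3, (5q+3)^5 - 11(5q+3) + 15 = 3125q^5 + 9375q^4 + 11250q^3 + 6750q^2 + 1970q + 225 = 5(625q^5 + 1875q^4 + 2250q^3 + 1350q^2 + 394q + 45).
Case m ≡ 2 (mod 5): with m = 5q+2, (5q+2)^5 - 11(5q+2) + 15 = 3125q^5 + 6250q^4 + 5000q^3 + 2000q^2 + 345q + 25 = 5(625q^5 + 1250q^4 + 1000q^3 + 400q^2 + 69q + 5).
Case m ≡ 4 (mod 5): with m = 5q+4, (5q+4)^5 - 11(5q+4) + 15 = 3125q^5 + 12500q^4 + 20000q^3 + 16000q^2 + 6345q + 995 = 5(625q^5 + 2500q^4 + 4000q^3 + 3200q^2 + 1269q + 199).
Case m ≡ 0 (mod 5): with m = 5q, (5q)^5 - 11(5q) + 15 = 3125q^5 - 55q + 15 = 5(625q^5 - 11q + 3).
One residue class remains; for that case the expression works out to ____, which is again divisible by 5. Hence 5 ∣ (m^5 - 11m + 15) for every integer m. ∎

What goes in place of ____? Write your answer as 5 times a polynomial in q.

5(625q^5 + 625q^4 + 250q^3 + 50q^2 - 6q + 1)

The residues treated are {3, 2, 4, 0}, so the missing case is m ≡ 1 (mod 5); write m = 5q+1.
Then (5q+1)^5 - 11(5q+1) + 15 = 3125q^5 + 3125q^4 + 1250q^3 + 250q^2 - 30q + 5 = 5(625q^5 + 625q^4 + 250q^3 + 50q^2 - 6q + 1).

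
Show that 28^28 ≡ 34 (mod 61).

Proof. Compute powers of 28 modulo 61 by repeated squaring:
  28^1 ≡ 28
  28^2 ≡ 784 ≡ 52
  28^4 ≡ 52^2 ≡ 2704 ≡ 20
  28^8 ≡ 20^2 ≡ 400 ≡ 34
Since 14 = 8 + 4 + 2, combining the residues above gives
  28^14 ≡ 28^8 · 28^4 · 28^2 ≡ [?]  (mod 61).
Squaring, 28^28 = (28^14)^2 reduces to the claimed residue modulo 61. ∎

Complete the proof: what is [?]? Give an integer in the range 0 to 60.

41

Multiply the listed residues: 34 · 20 · 52 = 680 → 35360.
Reducing modulo 61: 35360 = 579·61 + 41, so 28^14 ≡ 41.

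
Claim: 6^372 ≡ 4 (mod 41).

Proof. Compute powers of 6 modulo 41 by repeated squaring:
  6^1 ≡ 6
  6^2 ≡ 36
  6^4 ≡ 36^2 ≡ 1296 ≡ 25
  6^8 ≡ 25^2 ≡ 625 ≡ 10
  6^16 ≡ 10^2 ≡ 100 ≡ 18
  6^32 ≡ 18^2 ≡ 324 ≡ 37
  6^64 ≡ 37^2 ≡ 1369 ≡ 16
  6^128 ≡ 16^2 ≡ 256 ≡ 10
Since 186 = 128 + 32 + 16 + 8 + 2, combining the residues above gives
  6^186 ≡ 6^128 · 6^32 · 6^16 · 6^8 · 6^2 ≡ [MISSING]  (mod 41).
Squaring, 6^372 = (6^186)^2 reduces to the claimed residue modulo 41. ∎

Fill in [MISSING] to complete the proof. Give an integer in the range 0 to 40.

2

Multiply the listed residues: 10 · 37 · 18 · 10 · 36 = 370 → 6660 → 66600 → 2397600.
Reducing modulo 41: 2397600 = 58478·41 + 2, so 6^186 ≡ 2.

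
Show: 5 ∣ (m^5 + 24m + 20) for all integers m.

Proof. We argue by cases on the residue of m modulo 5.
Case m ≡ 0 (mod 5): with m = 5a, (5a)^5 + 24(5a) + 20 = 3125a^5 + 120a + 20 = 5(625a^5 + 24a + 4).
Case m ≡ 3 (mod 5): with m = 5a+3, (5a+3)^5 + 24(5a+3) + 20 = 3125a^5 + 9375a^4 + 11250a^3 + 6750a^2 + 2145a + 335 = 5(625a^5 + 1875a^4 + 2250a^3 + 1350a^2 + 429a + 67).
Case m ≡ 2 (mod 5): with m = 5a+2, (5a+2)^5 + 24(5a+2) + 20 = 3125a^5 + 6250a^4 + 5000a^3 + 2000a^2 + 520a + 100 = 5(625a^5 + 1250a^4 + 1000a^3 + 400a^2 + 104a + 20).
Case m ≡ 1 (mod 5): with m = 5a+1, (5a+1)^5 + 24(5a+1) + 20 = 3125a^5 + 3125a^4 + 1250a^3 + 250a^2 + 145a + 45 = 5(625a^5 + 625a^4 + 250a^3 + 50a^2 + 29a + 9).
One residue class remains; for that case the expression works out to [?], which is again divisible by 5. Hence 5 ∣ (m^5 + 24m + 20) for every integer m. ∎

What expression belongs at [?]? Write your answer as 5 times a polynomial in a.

Only m ≡ 4 (mod 5) is unaccounted for. Put m = 5a+4:
(5a+4)^5 + 24(5a+4) + 20 expands to 3125a^5 + 12500a^4 + 20000a^3 + 16000a^2 + 6520a + 1140,
and factoring out 5 leaves 5(625a^5 + 2500a^4 + 4000a^3 + 3200a^2 + 1304a + 228).

5(625a^5 + 2500a^4 + 4000a^3 + 3200a^2 + 1304a + 228)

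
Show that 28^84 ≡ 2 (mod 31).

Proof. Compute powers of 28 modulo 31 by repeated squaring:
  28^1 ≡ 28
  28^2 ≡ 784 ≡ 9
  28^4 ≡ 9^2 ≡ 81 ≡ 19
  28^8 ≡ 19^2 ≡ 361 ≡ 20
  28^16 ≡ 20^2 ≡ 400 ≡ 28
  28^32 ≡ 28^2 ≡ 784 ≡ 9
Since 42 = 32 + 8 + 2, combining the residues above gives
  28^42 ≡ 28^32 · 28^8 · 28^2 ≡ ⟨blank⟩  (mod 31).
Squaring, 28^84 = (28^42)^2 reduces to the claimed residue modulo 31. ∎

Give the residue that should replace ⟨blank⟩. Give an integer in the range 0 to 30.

8

28^32 · 28^8 · 28^2 ≡ 9 · 20 · 9 = 1620.
1620 mod 31 = 8, so 28^42 ≡ 8 (mod 31).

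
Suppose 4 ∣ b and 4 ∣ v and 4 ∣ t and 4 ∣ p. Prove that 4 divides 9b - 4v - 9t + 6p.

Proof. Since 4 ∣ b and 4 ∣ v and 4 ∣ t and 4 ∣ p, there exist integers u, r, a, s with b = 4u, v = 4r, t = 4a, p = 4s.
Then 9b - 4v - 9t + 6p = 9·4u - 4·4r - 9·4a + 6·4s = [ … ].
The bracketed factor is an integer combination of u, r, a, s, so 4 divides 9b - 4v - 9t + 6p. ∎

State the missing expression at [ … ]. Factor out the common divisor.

4(-9a - 4r + 6s + 9u)

Each term has a factor of 4: 9·4u - 4·4r - 9·4a + 6·4s = 4·(-9a - 4r + 6s + 9u).
Since -9a - 4r + 6s + 9u is an integer, 4 ∣ (9b - 4v - 9t + 6p).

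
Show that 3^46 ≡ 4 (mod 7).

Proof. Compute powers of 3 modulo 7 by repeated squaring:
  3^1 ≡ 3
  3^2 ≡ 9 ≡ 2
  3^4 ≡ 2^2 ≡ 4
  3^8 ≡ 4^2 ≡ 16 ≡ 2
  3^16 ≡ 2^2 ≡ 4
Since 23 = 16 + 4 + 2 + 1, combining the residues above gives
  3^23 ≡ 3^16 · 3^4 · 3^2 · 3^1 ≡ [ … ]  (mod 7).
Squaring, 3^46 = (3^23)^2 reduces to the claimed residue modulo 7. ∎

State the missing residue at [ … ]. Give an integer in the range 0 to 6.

Multiply the listed residues: 4 · 4 · 2 · 3 = 16 → 32 → 96.
Reducing modulo 7: 96 = 13·7 + 5, so 3^23 ≡ 5.

5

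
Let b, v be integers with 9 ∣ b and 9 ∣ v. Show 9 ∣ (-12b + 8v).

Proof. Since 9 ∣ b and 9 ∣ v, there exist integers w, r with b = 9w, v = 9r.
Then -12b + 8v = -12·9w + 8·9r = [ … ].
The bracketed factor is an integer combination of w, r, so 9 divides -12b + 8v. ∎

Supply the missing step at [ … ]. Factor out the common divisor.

9(8r - 12w)

Each term has a factor of 9: -12·9w + 8·9r = 9·(8r - 12w).
Since 8r - 12w is an integer, 9 ∣ (-12b + 8v).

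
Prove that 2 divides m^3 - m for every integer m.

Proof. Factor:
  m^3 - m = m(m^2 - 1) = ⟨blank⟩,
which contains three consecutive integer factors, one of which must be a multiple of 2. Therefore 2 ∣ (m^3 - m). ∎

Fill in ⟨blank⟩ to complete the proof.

(m - 1)m(m + 1)

m(m^2 - 1) = m(m - 1)(m + 1) = (m - 1)m(m + 1).
These three factors are consecutive integers, so their product is divisible by 2.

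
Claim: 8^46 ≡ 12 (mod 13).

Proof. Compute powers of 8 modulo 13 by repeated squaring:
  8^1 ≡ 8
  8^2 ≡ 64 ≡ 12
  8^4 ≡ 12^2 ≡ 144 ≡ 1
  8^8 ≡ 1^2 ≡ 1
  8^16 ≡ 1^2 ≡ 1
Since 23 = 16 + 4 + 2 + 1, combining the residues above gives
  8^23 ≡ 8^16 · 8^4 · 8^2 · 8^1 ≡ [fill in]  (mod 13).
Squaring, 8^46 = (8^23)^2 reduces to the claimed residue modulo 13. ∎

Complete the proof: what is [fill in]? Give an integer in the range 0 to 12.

5

Multiply the listed residues: 1 · 1 · 12 · 8 = 1 → 12 → 96.
Reducing modulo 13: 96 = 7·13 + 5, so 8^23 ≡ 5.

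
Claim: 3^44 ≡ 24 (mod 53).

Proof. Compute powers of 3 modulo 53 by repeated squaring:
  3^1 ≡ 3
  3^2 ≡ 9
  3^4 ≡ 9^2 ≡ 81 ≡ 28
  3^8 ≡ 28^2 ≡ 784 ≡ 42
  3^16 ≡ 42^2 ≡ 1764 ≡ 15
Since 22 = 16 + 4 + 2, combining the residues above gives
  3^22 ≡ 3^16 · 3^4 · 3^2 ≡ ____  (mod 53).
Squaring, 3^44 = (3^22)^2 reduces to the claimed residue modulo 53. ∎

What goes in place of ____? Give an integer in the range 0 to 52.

17

Multiply the listed residues: 15 · 28 · 9 = 420 → 3780.
Reducing modulo 53: 3780 = 71·53 + 17, so 3^22 ≡ 17.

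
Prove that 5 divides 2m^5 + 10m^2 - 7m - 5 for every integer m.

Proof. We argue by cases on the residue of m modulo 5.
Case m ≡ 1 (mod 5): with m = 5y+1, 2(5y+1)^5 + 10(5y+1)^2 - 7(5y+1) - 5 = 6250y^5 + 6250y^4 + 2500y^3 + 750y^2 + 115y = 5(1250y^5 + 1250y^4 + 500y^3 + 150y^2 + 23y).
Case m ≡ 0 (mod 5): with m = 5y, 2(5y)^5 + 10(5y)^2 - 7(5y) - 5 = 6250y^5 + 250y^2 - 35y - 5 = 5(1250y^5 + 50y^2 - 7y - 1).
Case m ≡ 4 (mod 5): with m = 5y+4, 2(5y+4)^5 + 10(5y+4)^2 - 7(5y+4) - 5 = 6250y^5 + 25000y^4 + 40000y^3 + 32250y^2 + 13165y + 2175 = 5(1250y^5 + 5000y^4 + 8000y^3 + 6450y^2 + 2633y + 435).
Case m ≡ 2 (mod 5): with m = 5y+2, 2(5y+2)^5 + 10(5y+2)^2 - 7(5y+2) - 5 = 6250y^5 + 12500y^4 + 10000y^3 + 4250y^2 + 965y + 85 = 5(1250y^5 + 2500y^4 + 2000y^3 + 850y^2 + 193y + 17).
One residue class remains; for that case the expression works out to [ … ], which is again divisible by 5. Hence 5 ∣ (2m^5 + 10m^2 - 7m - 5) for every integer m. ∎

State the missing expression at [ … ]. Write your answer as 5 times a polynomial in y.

5(1250y^5 + 3750y^4 + 4500y^3 + 2750y^2 + 863y + 110)

The residues treated are {1, 0, 4, 2}, so the missing case is m ≡ 3 (mod 5); write m = 5y+3.
Then 2(5y+3)^5 + 10(5y+3)^2 - 7(5y+3) - 5 = 6250y^5 + 18750y^4 + 22500y^3 + 13750y^2 + 4315y + 550 = 5(1250y^5 + 3750y^4 + 4500y^3 + 2750y^2 + 863y + 110).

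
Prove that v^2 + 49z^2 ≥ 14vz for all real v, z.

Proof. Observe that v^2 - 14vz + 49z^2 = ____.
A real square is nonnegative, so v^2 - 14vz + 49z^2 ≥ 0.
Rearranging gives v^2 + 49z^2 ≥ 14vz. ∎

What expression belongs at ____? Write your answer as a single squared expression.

(v - 7z)^2

v^2 - 14vz + 49z^2 is a perfect-square trinomial: the outer terms are (v)^2 and (7z)^2, and the cross term is -2·v·7z.
So v^2 - 14vz + 49z^2 = (v - 7z)^2 ≥ 0.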